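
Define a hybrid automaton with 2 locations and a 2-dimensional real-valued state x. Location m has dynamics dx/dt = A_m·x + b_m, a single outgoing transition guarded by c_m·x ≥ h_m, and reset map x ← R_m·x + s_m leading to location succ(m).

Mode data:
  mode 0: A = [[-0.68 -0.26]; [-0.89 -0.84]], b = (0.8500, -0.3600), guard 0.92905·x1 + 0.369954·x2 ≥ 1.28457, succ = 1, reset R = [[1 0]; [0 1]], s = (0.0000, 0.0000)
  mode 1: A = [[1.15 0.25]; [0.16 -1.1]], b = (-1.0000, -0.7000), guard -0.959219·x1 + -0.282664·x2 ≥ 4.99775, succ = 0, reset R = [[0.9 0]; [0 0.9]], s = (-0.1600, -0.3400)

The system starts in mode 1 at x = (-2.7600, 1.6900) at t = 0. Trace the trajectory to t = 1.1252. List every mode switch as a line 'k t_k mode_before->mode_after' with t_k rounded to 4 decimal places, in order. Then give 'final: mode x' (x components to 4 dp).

1 0.4933 1->0
final: 0 -2.9345 1.5189

Mode 1: guard c·x = 4.9977 hit at Δt = 0.4933 (t = 0.4933), x⁻ = (-5.3487, 0.4699) → reset → x⁺ = (-4.9738, 0.0829), jump to mode 0
Mode 0: flow for 0.6319 to horizon, guard not reached → x = (-2.9345, 1.5189)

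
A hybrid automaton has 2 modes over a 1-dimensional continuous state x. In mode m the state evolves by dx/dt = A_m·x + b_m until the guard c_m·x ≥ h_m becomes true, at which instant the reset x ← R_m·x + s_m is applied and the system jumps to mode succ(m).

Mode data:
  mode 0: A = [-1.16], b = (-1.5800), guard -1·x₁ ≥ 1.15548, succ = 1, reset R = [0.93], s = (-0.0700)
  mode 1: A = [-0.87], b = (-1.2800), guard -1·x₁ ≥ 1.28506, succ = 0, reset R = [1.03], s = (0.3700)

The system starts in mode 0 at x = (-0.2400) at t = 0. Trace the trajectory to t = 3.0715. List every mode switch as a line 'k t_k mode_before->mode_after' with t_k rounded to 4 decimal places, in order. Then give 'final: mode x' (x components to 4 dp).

Mode 0: guard c·x = 1.1555 hit at Δt = 1.4588 (t = 1.4588), x⁻ = (-1.1555) → reset → x⁺ = (-1.1446), jump to mode 1
Mode 1: guard c·x = 1.2851 hit at Δt = 0.6461 (t = 2.1049), x⁻ = (-1.2851) → reset → x⁺ = (-0.9536), jump to mode 0
Mode 0: guard c·x = 1.1555 hit at Δt = 0.5876 (t = 2.6925), x⁻ = (-1.1555) → reset → x⁺ = (-1.1446), jump to mode 1
Mode 1: flow for 0.3790 to horizon, guard not reached → x = (-1.2363)

1 1.4588 0->1
2 2.1049 1->0
3 2.6925 0->1
final: 1 -1.2363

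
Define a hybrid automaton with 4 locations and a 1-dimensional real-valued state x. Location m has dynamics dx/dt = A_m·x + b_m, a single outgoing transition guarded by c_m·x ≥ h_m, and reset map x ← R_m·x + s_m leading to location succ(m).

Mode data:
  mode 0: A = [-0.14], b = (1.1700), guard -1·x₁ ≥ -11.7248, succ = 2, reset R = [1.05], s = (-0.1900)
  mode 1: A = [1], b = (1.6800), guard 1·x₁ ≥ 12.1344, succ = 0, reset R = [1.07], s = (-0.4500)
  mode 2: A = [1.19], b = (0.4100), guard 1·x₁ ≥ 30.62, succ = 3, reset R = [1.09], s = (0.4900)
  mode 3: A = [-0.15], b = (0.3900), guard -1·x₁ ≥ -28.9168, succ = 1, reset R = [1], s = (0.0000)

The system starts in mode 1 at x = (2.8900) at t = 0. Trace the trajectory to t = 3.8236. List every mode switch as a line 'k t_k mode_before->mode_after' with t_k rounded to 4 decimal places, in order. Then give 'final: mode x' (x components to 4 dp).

1 1.1062 1->0
2 2.6440 0->2
3 3.4086 2->3
final: 3 31.9789

Mode 1: guard c·x = 12.1344 hit at Δt = 1.1062 (t = 1.1062), x⁻ = (12.1344) → reset → x⁺ = (12.5338), jump to mode 0
Mode 0: guard c·x = -11.7248 hit at Δt = 1.5378 (t = 2.6440), x⁻ = (11.7248) → reset → x⁺ = (12.1210), jump to mode 2
Mode 2: guard c·x = 30.6200 hit at Δt = 0.7646 (t = 3.4086), x⁻ = (30.6200) → reset → x⁺ = (33.8658), jump to mode 3
Mode 3: flow for 0.4150 to horizon, guard not reached → x = (31.9789)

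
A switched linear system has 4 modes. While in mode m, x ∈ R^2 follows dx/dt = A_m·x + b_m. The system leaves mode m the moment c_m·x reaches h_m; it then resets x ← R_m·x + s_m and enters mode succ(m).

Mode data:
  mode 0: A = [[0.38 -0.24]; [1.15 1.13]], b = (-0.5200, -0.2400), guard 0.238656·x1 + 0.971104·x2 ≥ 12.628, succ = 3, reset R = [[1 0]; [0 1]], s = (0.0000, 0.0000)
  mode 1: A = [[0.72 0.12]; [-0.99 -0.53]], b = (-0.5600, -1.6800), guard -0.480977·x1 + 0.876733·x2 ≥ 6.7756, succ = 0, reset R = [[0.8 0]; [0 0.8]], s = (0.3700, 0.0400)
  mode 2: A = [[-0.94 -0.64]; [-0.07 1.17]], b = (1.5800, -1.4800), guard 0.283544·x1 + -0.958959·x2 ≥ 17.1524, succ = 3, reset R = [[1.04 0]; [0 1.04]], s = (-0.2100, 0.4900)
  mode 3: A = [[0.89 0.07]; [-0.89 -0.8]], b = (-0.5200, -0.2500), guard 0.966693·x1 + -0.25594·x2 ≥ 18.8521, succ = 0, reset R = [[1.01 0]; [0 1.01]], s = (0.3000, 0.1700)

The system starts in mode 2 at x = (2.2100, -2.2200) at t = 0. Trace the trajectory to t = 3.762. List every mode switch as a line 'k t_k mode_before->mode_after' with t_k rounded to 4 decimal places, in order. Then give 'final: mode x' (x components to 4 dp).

Mode 2: guard c·x = 17.1524 hit at Δt = 1.3358 (t = 1.3358), x⁻ = (6.1109, -16.0796) → reset → x⁺ = (6.1453, -16.2328), jump to mode 3
Mode 3: guard c·x = 18.8521 hit at Δt = 1.3006 (t = 2.6364), x⁻ = (15.8552, -13.7726) → reset → x⁺ = (16.3138, -13.7403), jump to mode 0
Mode 0: flow for 1.1256 to horizon, guard not reached → x = (27.1133, 4.2094)

1 1.3358 2->3
2 2.6364 3->0
final: 0 27.1133 4.2094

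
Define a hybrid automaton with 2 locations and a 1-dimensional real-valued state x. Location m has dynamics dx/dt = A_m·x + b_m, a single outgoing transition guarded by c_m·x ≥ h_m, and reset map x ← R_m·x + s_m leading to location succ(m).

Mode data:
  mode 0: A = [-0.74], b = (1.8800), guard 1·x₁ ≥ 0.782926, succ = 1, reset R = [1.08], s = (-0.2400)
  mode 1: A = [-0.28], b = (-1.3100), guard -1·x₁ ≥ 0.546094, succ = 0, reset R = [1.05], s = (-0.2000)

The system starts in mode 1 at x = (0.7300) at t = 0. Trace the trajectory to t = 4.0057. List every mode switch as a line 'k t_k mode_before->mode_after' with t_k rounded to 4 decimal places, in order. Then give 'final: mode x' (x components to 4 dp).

Mode 1: guard c·x = 0.5461 hit at Δt = 0.9611 (t = 0.9611), x⁻ = (-0.5461) → reset → x⁺ = (-0.7734), jump to mode 0
Mode 0: guard c·x = 0.7829 hit at Δt = 0.8570 (t = 1.8181), x⁻ = (0.7829) → reset → x⁺ = (0.6056), jump to mode 1
Mode 1: guard c·x = 0.5461 hit at Δt = 0.8780 (t = 2.6961), x⁻ = (-0.5461) → reset → x⁺ = (-0.7734), jump to mode 0
Mode 0: guard c·x = 0.7829 hit at Δt = 0.8570 (t = 3.5531), x⁻ = (0.7829) → reset → x⁺ = (0.6056), jump to mode 1
Mode 1: flow for 0.4526 to horizon, guard not reached → x = (-0.0234)

1 0.9611 1->0
2 1.8181 0->1
3 2.6961 1->0
4 3.5531 0->1
final: 1 -0.0234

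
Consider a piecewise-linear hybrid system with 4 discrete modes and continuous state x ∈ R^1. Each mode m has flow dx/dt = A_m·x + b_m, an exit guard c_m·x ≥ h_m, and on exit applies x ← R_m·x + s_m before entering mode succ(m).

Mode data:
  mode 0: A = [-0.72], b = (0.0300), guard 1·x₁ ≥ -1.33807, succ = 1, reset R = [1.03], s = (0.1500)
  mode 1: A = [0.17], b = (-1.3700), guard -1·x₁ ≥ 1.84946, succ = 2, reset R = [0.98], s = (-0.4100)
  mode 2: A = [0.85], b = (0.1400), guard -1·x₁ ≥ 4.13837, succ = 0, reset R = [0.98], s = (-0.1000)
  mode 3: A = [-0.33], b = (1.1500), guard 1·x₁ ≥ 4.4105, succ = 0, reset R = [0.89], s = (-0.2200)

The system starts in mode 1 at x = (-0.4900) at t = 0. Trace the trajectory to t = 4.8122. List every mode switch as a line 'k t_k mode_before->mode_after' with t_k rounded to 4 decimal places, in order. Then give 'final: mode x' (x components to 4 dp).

Mode 1: guard c·x = 1.8495 hit at Δt = 0.8681 (t = 0.8681), x⁻ = (-1.8495) → reset → x⁺ = (-2.2225), jump to mode 2
Mode 2: guard c·x = 4.1384 hit at Δt = 0.7742 (t = 1.6423), x⁻ = (-4.1384) → reset → x⁺ = (-4.1556), jump to mode 0
Mode 0: guard c·x = -1.3381 hit at Δt = 1.5452 (t = 3.1875), x⁻ = (-1.3381) → reset → x⁺ = (-1.2282), jump to mode 1
Mode 1: guard c·x = 1.8495 hit at Δt = 0.3809 (t = 3.5684), x⁻ = (-1.8495) → reset → x⁺ = (-2.2225), jump to mode 2
Mode 2: guard c·x = 4.1384 hit at Δt = 0.7742 (t = 4.3426), x⁻ = (-4.1384) → reset → x⁺ = (-4.1556), jump to mode 0
Mode 0: flow for 0.4696 to horizon, guard not reached → x = (-2.9514)

1 0.8681 1->2
2 1.6423 2->0
3 3.1875 0->1
4 3.5684 1->2
5 4.3426 2->0
final: 0 -2.9514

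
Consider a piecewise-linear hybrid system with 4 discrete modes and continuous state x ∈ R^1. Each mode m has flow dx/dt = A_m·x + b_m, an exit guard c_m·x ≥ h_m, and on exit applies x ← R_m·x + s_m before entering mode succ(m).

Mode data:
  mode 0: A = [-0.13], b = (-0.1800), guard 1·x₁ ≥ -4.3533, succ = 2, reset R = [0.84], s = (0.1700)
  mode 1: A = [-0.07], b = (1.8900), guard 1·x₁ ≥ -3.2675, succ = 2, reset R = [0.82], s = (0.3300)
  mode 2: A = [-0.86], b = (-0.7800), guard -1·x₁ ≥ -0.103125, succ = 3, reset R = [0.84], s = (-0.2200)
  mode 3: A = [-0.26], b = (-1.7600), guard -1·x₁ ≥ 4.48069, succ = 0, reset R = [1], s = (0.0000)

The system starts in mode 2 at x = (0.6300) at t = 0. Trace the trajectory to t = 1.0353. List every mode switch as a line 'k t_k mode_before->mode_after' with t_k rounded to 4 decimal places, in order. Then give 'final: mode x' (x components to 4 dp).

1 0.4881 2->3
final: 3 -1.0134

Mode 2: guard c·x = -0.1031 hit at Δt = 0.4881 (t = 0.4881), x⁻ = (0.1031) → reset → x⁺ = (-0.1334), jump to mode 3
Mode 3: flow for 0.5472 to horizon, guard not reached → x = (-1.0134)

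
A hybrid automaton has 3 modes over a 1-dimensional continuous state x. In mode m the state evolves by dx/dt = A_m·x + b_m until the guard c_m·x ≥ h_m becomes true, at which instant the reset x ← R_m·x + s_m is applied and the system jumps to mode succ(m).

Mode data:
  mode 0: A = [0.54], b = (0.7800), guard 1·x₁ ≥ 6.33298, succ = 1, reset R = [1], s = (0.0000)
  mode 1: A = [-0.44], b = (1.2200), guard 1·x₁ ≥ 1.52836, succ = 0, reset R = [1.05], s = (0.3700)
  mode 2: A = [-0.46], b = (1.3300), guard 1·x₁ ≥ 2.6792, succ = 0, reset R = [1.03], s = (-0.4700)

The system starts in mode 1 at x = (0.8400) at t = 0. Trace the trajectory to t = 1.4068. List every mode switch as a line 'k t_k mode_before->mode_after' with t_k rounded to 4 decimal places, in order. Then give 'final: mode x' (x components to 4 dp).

1 1.0007 1->0
final: 0 2.8132

Mode 1: guard c·x = 1.5284 hit at Δt = 1.0007 (t = 1.0007), x⁻ = (1.5284) → reset → x⁺ = (1.9748), jump to mode 0
Mode 0: flow for 0.4061 to horizon, guard not reached → x = (2.8132)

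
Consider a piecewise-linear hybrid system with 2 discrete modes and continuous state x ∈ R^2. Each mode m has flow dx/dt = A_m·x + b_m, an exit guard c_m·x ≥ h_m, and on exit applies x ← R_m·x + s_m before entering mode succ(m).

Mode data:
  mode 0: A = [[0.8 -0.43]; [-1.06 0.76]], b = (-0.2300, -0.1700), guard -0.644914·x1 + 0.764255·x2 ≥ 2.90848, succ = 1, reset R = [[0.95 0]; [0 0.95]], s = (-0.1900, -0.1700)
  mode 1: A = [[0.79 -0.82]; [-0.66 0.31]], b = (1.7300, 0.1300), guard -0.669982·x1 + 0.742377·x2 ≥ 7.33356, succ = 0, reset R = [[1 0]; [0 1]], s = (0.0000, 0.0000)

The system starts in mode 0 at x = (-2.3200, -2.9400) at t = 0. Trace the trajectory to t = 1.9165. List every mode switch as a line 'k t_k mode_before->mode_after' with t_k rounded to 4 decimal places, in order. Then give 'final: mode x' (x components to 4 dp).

1 1.4563 0->1
final: 1 -6.3865 1.1218

Mode 0: guard c·x = 2.9085 hit at Δt = 1.4563 (t = 1.4563), x⁻ = (-5.1375, -0.5296) → reset → x⁺ = (-5.0706, -0.6732), jump to mode 1
Mode 1: flow for 0.4602 to horizon, guard not reached → x = (-6.3865, 1.1218)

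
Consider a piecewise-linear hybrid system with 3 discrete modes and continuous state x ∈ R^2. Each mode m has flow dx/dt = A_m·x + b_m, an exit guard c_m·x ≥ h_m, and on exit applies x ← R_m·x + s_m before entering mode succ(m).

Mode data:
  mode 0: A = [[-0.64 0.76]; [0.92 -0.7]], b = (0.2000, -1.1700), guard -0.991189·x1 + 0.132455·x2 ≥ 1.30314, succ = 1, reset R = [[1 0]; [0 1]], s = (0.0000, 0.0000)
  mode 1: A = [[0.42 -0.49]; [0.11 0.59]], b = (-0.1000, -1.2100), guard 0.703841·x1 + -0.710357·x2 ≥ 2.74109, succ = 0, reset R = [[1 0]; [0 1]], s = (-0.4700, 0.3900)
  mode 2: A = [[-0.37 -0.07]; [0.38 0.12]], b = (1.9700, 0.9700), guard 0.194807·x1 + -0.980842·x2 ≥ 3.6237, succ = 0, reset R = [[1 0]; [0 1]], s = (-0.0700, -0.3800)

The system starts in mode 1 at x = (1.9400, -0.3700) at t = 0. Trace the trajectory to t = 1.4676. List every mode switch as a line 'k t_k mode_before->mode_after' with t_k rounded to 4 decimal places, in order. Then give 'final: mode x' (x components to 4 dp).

Mode 1: guard c·x = 2.7411 hit at Δt = 0.5947 (t = 0.5947), x⁻ = (2.6720, -1.2112) → reset → x⁺ = (2.2020, -0.8212), jump to mode 0
Mode 0: flow for 0.8729 to horizon, guard not reached → x = (1.1757, -0.2711)

1 0.5947 1->0
final: 0 1.1757 -0.2711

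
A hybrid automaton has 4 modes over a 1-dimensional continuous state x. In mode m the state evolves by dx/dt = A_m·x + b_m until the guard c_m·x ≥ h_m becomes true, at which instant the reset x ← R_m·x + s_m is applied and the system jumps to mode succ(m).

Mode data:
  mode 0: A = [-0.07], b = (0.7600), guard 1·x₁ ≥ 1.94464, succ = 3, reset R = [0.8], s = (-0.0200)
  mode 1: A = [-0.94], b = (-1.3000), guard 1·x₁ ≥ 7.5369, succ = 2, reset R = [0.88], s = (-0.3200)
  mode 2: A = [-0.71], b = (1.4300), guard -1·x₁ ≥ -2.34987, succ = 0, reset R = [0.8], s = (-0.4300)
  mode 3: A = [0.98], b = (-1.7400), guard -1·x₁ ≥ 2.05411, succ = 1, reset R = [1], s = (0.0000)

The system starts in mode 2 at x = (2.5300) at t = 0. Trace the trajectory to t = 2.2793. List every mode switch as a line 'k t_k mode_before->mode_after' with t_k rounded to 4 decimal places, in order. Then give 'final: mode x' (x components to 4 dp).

1 0.6049 2->0
2 1.3767 0->3
final: 3 1.1947

Mode 2: guard c·x = -2.3499 hit at Δt = 0.6049 (t = 0.6049), x⁻ = (2.3499) → reset → x⁺ = (1.4499), jump to mode 0
Mode 0: guard c·x = 1.9446 hit at Δt = 0.7718 (t = 1.3767), x⁻ = (1.9446) → reset → x⁺ = (1.5357), jump to mode 3
Mode 3: flow for 0.9026 to horizon, guard not reached → x = (1.1947)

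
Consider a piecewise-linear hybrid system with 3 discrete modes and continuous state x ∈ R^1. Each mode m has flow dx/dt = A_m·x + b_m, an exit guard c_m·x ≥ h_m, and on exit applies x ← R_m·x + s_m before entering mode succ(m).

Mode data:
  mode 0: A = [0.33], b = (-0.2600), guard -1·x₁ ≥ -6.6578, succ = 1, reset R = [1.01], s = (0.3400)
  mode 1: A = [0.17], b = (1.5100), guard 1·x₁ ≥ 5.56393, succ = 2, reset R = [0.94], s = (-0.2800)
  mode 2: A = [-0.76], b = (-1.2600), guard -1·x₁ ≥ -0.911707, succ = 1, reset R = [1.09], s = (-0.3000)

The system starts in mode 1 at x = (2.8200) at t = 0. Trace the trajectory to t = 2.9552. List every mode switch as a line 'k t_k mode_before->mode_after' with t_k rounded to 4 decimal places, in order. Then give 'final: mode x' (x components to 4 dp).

Mode 1: guard c·x = 5.5639 hit at Δt = 1.2391 (t = 1.2391), x⁻ = (5.5639) → reset → x⁺ = (4.9501), jump to mode 2
Mode 2: guard c·x = -0.9117 hit at Δt = 1.2428 (t = 2.4819), x⁻ = (0.9117) → reset → x⁺ = (0.6938), jump to mode 1
Mode 1: flow for 0.4733 to horizon, guard not reached → x = (1.4961)

1 1.2391 1->2
2 2.4819 2->1
final: 1 1.4961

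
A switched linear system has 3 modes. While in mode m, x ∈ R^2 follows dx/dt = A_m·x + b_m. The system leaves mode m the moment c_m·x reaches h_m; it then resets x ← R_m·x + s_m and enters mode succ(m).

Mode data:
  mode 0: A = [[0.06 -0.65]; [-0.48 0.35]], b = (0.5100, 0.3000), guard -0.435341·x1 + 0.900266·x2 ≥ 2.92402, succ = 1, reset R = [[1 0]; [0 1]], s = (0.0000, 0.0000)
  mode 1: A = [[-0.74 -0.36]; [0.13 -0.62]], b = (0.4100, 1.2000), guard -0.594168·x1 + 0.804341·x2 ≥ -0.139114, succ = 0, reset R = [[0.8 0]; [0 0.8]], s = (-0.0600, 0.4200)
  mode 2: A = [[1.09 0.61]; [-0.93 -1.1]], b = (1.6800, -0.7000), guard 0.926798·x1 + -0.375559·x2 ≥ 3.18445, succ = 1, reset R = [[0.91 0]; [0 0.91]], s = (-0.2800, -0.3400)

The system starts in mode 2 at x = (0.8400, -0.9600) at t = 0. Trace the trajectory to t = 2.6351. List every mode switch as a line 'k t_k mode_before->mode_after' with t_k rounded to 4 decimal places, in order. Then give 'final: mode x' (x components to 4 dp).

1 0.6937 2->1
2 2.2082 1->0
final: 0 0.8196 1.0692

Mode 2: guard c·x = 3.1845 hit at Δt = 0.6937 (t = 0.6937), x⁻ = (2.7815, -1.6152) → reset → x⁺ = (2.2511, -1.8098), jump to mode 1
Mode 1: guard c·x = -0.1391 hit at Δt = 1.5145 (t = 2.2082), x⁻ = (1.1520, 0.6780) → reset → x⁺ = (0.8616, 0.9624), jump to mode 0
Mode 0: flow for 0.4269 to horizon, guard not reached → x = (0.8196, 1.0692)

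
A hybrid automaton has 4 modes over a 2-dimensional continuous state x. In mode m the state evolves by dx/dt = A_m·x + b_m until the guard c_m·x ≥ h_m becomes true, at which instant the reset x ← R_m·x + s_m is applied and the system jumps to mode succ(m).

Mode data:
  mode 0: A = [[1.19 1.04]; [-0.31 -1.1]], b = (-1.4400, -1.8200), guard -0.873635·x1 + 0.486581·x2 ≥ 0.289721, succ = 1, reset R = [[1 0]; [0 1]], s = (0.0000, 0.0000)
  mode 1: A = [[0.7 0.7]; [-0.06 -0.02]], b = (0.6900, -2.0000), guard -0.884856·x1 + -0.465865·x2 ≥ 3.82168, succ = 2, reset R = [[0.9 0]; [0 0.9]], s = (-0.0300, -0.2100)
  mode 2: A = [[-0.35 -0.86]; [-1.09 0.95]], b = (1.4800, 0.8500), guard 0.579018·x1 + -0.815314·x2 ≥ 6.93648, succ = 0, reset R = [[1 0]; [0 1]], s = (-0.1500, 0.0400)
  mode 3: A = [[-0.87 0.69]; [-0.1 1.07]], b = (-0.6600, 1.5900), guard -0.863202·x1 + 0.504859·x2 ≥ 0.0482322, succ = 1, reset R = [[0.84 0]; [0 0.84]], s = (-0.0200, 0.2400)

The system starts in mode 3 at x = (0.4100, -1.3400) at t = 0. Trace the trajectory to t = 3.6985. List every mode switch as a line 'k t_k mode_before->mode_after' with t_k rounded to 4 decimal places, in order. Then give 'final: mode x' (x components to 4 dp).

Mode 3: guard c·x = 0.0482 hit at Δt = 0.8402 (t = 0.8402), x⁻ = (-0.7038, -1.1079) → reset → x⁺ = (-0.6112, -0.6906), jump to mode 1
Mode 1: guard c·x = 3.8217 hit at Δt = 1.3033 (t = 2.1435), x⁻ = (-2.6631, -3.1452) → reset → x⁺ = (-2.4268, -3.0407), jump to mode 2
Mode 2: guard c·x = 6.9365 hit at Δt = 1.1113 (t = 3.2548), x⁻ = (2.9150, -6.4376) → reset → x⁺ = (2.7650, -6.3976), jump to mode 0
Mode 0: flow for 0.4437 to horizon, guard not reached → x = (0.4437, -4.7344)

1 0.8402 3->1
2 2.1435 1->2
3 3.2548 2->0
final: 0 0.4437 -4.7344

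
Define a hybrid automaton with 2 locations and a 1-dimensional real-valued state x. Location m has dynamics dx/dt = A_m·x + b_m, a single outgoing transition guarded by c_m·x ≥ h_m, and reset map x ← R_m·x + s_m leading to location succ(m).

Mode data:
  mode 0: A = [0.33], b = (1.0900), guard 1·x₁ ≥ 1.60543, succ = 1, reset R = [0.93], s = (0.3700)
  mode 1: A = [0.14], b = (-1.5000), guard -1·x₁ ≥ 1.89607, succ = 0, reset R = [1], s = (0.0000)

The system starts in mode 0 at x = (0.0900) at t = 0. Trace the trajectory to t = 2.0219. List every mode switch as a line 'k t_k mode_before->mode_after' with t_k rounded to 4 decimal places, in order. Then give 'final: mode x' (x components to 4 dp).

1 1.1189 0->1
final: 1 0.6703

Mode 0: guard c·x = 1.6054 hit at Δt = 1.1189 (t = 1.1189), x⁻ = (1.6054) → reset → x⁺ = (1.8630), jump to mode 1
Mode 1: flow for 0.9030 to horizon, guard not reached → x = (0.6703)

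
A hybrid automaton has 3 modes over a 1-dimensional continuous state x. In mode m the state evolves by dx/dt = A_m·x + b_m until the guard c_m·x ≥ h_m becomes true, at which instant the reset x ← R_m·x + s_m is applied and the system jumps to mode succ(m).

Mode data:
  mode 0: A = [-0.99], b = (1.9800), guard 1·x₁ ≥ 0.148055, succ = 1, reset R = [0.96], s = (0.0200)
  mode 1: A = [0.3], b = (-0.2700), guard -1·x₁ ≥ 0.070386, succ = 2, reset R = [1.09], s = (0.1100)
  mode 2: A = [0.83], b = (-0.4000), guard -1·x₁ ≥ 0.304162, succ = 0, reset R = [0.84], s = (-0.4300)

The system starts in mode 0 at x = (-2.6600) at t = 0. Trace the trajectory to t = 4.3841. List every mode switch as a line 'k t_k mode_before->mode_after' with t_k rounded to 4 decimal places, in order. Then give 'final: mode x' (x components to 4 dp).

Mode 0: guard c·x = 0.1481 hit at Δt = 0.9321 (t = 0.9321), x⁻ = (0.1481) → reset → x⁺ = (0.1621), jump to mode 1
Mode 1: guard c·x = 0.0704 hit at Δt = 0.9131 (t = 1.8452), x⁻ = (-0.0704) → reset → x⁺ = (0.0333), jump to mode 2
Mode 2: guard c·x = 0.3042 hit at Δt = 0.6757 (t = 2.5209), x⁻ = (-0.3042) → reset → x⁺ = (-0.6855), jump to mode 0
Mode 0: guard c·x = 0.1481 hit at Δt = 0.3754 (t = 2.8963), x⁻ = (0.1481) → reset → x⁺ = (0.1621), jump to mode 1
Mode 1: guard c·x = 0.0704 hit at Δt = 0.9131 (t = 3.8094), x⁻ = (-0.0704) → reset → x⁺ = (0.0333), jump to mode 2
Mode 2: flow for 0.5747 to horizon, guard not reached → x = (-0.2410)

1 0.9321 0->1
2 1.8452 1->2
3 2.5209 2->0
4 2.8963 0->1
5 3.8094 1->2
final: 2 -0.2410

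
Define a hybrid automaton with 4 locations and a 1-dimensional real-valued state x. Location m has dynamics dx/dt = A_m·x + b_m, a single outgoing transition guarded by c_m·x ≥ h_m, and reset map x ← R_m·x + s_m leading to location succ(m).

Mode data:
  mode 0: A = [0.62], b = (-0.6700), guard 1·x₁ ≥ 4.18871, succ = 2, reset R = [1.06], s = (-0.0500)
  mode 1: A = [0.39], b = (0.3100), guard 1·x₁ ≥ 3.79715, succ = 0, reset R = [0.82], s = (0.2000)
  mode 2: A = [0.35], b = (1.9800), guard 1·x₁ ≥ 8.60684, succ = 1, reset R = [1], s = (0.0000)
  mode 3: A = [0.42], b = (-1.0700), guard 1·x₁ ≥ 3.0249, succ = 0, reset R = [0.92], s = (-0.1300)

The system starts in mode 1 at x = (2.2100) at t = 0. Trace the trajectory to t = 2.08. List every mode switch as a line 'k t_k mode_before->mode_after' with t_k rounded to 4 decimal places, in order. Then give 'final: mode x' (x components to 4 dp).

1 1.0874 1->0
2 1.6207 0->2
final: 2 6.1422

Mode 1: guard c·x = 3.7971 hit at Δt = 1.0874 (t = 1.0874), x⁻ = (3.7971) → reset → x⁺ = (3.3137), jump to mode 0
Mode 0: guard c·x = 4.1887 hit at Δt = 0.5333 (t = 1.6207), x⁻ = (4.1887) → reset → x⁺ = (4.3900), jump to mode 2
Mode 2: flow for 0.4593 to horizon, guard not reached → x = (6.1422)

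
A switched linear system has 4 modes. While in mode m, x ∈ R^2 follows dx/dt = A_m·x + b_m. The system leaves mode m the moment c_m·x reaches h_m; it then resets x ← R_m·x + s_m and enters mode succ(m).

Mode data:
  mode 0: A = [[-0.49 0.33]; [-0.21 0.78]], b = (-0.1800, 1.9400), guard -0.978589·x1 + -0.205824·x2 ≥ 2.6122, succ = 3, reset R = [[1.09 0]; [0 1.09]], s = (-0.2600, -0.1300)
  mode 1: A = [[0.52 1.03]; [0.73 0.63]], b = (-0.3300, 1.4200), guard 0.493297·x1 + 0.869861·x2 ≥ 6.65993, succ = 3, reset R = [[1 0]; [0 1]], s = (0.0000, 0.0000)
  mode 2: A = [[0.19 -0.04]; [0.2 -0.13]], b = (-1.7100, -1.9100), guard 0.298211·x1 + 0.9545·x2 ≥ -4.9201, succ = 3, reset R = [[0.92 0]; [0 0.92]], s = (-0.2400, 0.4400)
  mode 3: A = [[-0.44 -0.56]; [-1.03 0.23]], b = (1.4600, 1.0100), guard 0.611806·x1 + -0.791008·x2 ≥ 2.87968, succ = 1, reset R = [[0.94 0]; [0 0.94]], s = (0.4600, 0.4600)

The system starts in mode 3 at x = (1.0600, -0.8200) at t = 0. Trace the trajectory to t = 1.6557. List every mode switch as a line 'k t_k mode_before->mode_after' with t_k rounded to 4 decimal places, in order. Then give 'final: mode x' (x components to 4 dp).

Mode 3: guard c·x = 2.8797 hit at Δt = 0.9564 (t = 0.9564), x⁻ = (2.3706, -1.8070) → reset → x⁺ = (2.6884, -1.2385), jump to mode 1
Mode 1: flow for 0.6993 to horizon, guard not reached → x = (3.3898, 1.1534)

1 0.9564 3->1
final: 1 3.3898 1.1534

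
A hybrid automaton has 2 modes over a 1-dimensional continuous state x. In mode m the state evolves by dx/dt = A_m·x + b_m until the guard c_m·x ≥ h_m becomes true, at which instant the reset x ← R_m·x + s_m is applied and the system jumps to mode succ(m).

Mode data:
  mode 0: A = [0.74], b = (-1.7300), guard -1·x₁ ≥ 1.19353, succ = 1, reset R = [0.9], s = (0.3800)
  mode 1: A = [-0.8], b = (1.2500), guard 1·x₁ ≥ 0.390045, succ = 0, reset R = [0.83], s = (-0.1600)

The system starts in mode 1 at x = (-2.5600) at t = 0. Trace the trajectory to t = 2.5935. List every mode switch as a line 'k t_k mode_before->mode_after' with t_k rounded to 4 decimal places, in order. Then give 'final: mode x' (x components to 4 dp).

Mode 1: guard c·x = 0.3900 hit at Δt = 1.5717 (t = 1.5717), x⁻ = (0.3900) → reset → x⁺ = (0.1637), jump to mode 0
Mode 0: guard c·x = 1.1935 hit at Δt = 0.6555 (t = 2.2272), x⁻ = (-1.1935) → reset → x⁺ = (-0.6942), jump to mode 1
Mode 1: flow for 0.3663 to horizon, guard not reached → x = (-0.1210)

1 1.5717 1->0
2 2.2272 0->1
final: 1 -0.1210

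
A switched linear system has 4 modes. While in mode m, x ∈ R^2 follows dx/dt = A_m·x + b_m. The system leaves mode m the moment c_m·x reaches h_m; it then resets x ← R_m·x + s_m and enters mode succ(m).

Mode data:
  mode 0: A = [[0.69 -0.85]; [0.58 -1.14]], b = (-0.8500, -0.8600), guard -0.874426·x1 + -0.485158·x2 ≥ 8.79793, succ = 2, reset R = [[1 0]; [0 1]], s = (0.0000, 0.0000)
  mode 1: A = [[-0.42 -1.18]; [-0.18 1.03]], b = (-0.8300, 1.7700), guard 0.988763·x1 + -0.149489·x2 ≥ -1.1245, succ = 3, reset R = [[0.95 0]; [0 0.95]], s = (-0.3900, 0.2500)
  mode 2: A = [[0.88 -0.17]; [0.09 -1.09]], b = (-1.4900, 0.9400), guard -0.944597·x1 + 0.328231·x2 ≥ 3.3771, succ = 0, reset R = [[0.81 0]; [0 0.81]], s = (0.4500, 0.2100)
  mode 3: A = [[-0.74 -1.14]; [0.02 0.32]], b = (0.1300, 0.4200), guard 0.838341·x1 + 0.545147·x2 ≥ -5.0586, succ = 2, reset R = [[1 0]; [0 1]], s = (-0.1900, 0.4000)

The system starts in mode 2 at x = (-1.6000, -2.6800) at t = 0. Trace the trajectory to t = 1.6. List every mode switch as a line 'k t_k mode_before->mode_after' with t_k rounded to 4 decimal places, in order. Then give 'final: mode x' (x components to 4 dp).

Mode 2: guard c·x = 3.3771 hit at Δt = 0.6593 (t = 0.6593), x⁻ = (-3.9162, -0.9814) → reset → x⁺ = (-2.7221, -0.5849), jump to mode 0
Mode 0: flow for 0.9407 to horizon, guard not reached → x = (-4.9170, -2.0315)

1 0.6593 2->0
final: 0 -4.9170 -2.0315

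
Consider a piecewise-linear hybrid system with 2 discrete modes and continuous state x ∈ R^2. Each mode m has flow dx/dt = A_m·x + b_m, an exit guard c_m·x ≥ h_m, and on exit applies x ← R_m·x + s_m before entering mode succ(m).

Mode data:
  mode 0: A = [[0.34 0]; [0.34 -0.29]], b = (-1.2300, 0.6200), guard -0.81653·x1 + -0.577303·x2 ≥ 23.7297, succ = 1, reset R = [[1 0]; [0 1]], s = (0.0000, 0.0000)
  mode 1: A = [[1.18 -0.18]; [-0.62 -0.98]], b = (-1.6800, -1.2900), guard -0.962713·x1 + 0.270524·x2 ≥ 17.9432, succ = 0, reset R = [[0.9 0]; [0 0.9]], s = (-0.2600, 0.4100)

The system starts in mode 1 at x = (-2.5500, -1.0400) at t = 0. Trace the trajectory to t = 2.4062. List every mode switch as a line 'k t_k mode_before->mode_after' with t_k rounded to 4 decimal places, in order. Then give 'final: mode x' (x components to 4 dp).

Mode 1: guard c·x = 17.9432 hit at Δt = 1.3312 (t = 1.3312), x⁻ = (-17.7247, 3.2506) → reset → x⁺ = (-16.2123, 3.3356), jump to mode 0
Mode 0: flow for 1.0750 to horizon, guard not reached → x = (-24.9619, -3.4375)

1 1.3312 1->0
final: 0 -24.9619 -3.4375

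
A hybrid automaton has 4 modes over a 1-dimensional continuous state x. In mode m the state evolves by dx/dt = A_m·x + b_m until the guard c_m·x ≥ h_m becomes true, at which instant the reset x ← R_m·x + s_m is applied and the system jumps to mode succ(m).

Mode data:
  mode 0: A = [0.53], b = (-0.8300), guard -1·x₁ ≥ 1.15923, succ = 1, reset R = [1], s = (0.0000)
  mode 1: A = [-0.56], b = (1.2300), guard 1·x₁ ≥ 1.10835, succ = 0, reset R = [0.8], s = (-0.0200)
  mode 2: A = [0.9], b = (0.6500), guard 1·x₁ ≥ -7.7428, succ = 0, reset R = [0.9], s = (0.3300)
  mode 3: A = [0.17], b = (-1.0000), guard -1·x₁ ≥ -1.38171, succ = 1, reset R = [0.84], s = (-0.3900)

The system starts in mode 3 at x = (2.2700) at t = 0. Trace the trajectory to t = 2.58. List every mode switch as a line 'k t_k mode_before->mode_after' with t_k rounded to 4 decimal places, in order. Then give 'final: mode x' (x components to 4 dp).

1 1.2933 3->1
2 1.7760 1->0
final: 0 0.4951

Mode 3: guard c·x = -1.3817 hit at Δt = 1.2933 (t = 1.2933), x⁻ = (1.3817) → reset → x⁺ = (0.7706), jump to mode 1
Mode 1: guard c·x = 1.1083 hit at Δt = 0.4827 (t = 1.7760), x⁻ = (1.1083) → reset → x⁺ = (0.8667), jump to mode 0
Mode 0: flow for 0.8040 to horizon, guard not reached → x = (0.4951)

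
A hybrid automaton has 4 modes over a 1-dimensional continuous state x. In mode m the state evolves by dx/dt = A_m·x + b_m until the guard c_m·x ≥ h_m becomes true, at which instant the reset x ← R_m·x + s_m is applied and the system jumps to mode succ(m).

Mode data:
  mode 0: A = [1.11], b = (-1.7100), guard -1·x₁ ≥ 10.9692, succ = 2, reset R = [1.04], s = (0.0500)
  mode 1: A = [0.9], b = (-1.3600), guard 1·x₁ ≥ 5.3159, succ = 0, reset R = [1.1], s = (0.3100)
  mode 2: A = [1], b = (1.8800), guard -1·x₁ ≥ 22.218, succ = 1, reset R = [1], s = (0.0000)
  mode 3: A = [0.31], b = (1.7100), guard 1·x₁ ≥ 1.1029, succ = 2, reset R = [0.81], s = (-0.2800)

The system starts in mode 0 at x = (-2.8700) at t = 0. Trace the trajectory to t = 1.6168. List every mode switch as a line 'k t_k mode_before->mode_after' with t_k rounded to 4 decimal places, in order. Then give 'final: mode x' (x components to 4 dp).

1 0.9392 0->2
final: 2 -20.5435

Mode 0: guard c·x = 10.9692 hit at Δt = 0.9392 (t = 0.9392), x⁻ = (-10.9692) → reset → x⁺ = (-11.3580), jump to mode 2
Mode 2: flow for 0.6776 to horizon, guard not reached → x = (-20.5435)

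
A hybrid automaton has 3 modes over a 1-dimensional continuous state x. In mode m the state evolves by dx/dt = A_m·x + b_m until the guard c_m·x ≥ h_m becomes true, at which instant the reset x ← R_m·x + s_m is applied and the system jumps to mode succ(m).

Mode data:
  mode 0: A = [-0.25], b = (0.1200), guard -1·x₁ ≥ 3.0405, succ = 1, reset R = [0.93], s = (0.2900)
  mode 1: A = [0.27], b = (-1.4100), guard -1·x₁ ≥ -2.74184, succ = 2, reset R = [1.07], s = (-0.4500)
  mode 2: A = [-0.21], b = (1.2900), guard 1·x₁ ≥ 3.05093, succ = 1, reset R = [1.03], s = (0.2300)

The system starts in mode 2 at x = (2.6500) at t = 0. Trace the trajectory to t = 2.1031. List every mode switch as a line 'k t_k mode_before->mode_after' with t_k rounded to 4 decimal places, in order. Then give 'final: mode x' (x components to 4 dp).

Mode 2: guard c·x = 3.0509 hit at Δt = 0.5806 (t = 0.5806), x⁻ = (3.0509) → reset → x⁺ = (3.3725), jump to mode 1
Mode 1: guard c·x = -2.7418 hit at Δt = 1.0865 (t = 1.6671), x⁻ = (2.7418) → reset → x⁺ = (2.4838), jump to mode 2
Mode 2: flow for 0.4360 to horizon, guard not reached → x = (2.8039)

1 0.5806 2->1
2 1.6671 1->2
final: 2 2.8039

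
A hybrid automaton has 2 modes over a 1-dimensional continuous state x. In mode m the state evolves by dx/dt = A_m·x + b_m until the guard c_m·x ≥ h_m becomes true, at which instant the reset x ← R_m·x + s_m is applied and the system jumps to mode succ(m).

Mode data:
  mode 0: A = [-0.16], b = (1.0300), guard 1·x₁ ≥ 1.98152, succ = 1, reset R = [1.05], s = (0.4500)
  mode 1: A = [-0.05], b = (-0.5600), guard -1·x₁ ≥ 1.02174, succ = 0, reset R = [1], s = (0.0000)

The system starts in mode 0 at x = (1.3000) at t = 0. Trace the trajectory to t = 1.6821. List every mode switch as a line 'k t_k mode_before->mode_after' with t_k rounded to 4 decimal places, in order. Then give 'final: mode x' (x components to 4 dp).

1 0.8895 0->1
final: 1 1.9971

Mode 0: guard c·x = 1.9815 hit at Δt = 0.8895 (t = 0.8895), x⁻ = (1.9815) → reset → x⁺ = (2.5306), jump to mode 1
Mode 1: flow for 0.7926 to horizon, guard not reached → x = (1.9971)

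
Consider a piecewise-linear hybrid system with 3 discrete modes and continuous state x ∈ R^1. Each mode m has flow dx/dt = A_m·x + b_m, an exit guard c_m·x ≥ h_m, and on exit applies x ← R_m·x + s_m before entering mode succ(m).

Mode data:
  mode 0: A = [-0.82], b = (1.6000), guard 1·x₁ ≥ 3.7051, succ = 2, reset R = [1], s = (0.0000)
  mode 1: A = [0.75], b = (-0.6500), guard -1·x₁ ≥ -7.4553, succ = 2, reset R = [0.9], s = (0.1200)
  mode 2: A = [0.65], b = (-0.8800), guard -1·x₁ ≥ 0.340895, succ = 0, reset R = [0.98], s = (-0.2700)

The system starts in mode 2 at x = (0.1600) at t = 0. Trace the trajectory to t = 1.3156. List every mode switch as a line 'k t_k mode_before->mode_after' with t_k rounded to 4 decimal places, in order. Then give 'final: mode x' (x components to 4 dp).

1 0.5390 2->0
final: 0 0.5995

Mode 2: guard c·x = 0.3409 hit at Δt = 0.5390 (t = 0.5390), x⁻ = (-0.3409) → reset → x⁺ = (-0.6041), jump to mode 0
Mode 0: flow for 0.7766 to horizon, guard not reached → x = (0.5995)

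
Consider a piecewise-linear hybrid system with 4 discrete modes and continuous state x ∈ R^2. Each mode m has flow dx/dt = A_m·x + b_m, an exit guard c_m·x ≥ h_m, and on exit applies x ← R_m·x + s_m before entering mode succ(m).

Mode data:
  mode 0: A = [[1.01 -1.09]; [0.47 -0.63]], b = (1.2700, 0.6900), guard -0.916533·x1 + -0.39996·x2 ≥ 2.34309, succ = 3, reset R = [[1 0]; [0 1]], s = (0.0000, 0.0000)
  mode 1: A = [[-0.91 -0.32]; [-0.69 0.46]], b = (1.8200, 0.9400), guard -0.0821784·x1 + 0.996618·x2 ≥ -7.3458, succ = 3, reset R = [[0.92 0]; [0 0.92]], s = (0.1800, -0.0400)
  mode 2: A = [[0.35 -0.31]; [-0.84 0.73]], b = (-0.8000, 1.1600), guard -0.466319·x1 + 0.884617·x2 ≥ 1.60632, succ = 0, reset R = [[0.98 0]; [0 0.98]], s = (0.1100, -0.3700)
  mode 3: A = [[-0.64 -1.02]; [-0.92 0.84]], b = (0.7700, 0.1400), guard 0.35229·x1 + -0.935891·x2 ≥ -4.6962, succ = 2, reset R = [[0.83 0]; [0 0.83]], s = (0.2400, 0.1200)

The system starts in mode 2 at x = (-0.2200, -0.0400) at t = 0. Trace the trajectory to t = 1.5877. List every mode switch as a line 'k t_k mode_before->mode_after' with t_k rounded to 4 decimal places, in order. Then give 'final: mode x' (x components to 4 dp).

Mode 2: guard c·x = 1.6063 hit at Δt = 0.6580 (t = 0.6580), x⁻ = (-0.9869, 1.2956) → reset → x⁺ = (-0.8572, 0.8997), jump to mode 0
Mode 0: flow for 0.9297 to horizon, guard not reached → x = (-1.5402, 0.5879)

1 0.6580 2->0
final: 0 -1.5402 0.5879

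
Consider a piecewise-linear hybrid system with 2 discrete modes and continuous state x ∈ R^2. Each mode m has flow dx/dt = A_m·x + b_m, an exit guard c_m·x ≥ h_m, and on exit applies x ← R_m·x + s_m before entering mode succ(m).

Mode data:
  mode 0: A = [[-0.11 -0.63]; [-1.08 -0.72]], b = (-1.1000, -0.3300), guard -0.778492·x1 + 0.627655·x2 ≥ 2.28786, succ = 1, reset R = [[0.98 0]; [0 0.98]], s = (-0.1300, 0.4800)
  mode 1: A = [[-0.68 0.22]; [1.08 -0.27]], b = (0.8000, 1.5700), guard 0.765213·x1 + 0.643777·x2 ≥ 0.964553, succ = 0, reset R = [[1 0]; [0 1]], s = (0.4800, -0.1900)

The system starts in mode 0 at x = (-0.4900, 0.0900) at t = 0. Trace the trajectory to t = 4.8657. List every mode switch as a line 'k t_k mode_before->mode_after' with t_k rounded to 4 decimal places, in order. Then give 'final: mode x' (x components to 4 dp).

Mode 0: guard c·x = 2.2879 hit at Δt = 1.3114 (t = 1.3114), x⁻ = (-2.1149, 1.0219) → reset → x⁺ = (-2.2026, 1.4815), jump to mode 1
Mode 1: guard c·x = 0.9646 hit at Δt = 1.1797 (t = 2.4911), x⁻ = (-0.0981, 1.6149) → reset → x⁺ = (0.3819, 1.4249), jump to mode 0
Mode 0: guard c·x = 2.2879 hit at Δt = 1.4306 (t = 3.9217), x⁻ = (-1.9678, 1.2044) → reset → x⁺ = (-2.0584, 1.6603), jump to mode 1
Mode 1: flow for 0.9440 to horizon, guard not reached → x = (-0.2944, 1.6533)

1 1.3114 0->1
2 2.4911 1->0
3 3.9217 0->1
final: 1 -0.2944 1.6533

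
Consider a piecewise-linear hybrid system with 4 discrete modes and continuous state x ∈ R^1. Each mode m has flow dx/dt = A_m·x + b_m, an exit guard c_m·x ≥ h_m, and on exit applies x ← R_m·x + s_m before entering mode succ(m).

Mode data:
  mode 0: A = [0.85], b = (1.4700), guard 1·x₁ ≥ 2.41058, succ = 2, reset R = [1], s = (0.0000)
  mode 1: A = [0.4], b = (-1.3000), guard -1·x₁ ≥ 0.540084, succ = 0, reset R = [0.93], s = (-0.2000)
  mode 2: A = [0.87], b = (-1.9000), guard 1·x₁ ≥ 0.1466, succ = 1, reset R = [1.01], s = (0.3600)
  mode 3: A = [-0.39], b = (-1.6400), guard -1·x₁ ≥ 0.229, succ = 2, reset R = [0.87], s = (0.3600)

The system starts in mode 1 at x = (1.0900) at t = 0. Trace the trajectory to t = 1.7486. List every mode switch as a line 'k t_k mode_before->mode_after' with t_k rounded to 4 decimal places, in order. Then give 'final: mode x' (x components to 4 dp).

Mode 1: guard c·x = 0.5401 hit at Δt = 1.4057 (t = 1.4057), x⁻ = (-0.5401) → reset → x⁺ = (-0.7023), jump to mode 0
Mode 0: flow for 0.3429 to horizon, guard not reached → x = (-0.3547)

1 1.4057 1->0
final: 0 -0.3547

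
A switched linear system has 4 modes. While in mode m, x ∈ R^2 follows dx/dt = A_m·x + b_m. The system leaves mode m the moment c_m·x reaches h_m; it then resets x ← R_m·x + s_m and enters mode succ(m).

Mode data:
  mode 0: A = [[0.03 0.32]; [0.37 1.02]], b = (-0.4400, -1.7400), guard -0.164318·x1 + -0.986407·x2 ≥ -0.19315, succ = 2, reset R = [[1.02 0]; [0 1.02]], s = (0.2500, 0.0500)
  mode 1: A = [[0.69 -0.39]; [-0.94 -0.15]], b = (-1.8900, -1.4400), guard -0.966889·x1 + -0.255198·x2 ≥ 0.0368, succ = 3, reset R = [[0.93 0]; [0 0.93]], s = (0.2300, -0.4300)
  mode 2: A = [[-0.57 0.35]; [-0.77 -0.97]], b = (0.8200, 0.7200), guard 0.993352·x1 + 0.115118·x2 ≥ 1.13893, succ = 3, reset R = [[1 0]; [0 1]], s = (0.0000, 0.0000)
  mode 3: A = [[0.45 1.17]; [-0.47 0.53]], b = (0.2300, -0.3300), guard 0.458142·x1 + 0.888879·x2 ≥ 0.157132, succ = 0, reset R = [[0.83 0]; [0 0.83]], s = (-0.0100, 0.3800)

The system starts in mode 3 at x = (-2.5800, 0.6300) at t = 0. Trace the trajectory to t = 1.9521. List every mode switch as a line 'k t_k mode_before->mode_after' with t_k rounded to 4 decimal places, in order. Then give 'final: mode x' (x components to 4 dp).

Mode 3: guard c·x = 0.1571 hit at Δt = 0.5680 (t = 0.5680), x⁻ = (-2.4287, 1.4286) → reset → x⁺ = (-2.0259, 1.5657), jump to mode 0
Mode 0: guard c·x = -0.1931 hit at Δt = 0.7491 (t = 1.3171), x⁻ = (-2.1321, 0.5510) → reset → x⁺ = (-1.9248, 0.6120), jump to mode 2
Mode 2: flow for 0.6350 to horizon, guard not reached → x = (-0.7249, 1.1234)

1 0.5680 3->0
2 1.3171 0->2
final: 2 -0.7249 1.1234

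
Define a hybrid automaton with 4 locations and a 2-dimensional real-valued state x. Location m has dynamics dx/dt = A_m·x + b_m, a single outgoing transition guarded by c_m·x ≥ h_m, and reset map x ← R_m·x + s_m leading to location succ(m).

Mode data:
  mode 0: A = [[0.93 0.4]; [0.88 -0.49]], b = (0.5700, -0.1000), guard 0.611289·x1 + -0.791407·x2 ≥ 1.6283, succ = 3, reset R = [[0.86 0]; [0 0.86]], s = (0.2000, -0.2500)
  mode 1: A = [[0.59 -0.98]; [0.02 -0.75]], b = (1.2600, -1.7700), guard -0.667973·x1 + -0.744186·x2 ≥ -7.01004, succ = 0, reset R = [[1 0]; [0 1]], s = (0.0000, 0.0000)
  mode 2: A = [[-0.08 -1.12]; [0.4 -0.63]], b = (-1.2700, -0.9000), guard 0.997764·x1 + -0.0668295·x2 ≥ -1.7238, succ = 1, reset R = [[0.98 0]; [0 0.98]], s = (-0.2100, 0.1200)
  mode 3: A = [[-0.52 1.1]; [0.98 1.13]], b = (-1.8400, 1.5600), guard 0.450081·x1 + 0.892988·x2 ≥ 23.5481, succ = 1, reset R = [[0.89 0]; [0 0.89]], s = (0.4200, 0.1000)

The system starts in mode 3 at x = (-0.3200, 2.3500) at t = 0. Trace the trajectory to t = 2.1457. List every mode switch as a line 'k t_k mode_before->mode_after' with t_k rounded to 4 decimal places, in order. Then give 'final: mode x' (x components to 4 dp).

1 1.4097 3->1
final: 1 0.5565 10.3227

Mode 3: guard c·x = 23.5481 hit at Δt = 1.4097 (t = 1.4097), x⁻ = (8.8675, 21.9006) → reset → x⁺ = (8.3121, 19.5915), jump to mode 1
Mode 1: flow for 0.7360 to horizon, guard not reached → x = (0.5565, 10.3227)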